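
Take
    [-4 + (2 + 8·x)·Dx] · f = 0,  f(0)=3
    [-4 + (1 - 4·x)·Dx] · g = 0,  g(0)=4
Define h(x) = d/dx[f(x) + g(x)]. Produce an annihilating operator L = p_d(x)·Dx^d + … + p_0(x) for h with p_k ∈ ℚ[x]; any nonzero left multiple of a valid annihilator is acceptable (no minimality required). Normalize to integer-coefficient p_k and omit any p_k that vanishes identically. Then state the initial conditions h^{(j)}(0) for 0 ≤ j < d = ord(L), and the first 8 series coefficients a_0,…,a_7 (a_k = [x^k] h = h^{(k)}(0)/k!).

L = (-144 - 192·x) + (-42 - 432·x - 672·x^2)·Dx + (5 + 12·x - 80·x^2 - 192·x^3)·Dx^2  (order 2).
h: a_k = 22, 116, 804, 3976, 20900, 96792, 464296, 2076560, …
ICs: h(0) = 22, h′(0) = 116.

f: a_k = 3, 6, -6, 12, -30, 84, -252, 792, …
g: a_k = 4, 16, 64, 256, 1024, 4096, 16384, 65536, …
f+g: L₀ = lclm(L_f,L_g), ord ≤ 1+1.
Differentiate: ansatz ord ≤ ord L₀ ⇒ L.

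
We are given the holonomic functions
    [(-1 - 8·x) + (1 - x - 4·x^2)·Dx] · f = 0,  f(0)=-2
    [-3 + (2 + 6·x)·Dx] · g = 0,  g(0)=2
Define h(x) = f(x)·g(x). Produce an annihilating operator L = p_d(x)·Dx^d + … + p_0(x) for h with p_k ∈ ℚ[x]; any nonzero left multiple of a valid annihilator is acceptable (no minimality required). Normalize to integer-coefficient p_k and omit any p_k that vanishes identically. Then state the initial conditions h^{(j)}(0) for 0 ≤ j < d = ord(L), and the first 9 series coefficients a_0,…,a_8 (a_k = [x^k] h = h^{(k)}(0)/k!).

f: a_k = -2, -2, -10, -18, -58, -130, -362, -882, -2330, …
g: a_k = 2, 3, -9/4, 27/8, -405/64, 1701/128, -15309/512, 72171/1024, -2814669/16384, …
L₀ := L_f ⊗_s L_g (sym. prod.), ord ≤ 1.
L = (5 + 19·x + 36·x^2) + (-2 - 4·x + 14·x^2 + 24·x^3)·Dx  (order 1).
h: a_k = -4, -10, -43/2, -273/4, -4531/32, -28235/64, -242623/256, -1460937/512, -51616067/8192, …
ICs: h(0) = -4.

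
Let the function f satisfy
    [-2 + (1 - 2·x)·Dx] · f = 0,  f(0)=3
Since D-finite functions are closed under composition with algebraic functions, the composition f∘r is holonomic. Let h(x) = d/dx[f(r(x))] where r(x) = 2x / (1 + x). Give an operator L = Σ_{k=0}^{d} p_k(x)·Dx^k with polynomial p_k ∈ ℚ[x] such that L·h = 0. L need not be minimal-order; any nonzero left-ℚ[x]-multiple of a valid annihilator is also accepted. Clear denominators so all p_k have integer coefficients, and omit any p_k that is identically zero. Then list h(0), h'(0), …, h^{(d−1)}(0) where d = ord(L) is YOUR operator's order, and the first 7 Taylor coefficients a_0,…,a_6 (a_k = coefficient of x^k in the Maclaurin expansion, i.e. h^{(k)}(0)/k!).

L = 6 + (-1 + 3·x)·Dx  (order 1).
h: a_k = 12, 72, 324, 1296, 4860, 17496, 61236, …
ICs: h(0) = 12.

f: a_k = 3, 6, 12, 24, 48, 96, 192, …
Substitute x→r, Dx→(1/r')Dx; clear ⇒ L₀.
Derive L from L₀ (diff closure).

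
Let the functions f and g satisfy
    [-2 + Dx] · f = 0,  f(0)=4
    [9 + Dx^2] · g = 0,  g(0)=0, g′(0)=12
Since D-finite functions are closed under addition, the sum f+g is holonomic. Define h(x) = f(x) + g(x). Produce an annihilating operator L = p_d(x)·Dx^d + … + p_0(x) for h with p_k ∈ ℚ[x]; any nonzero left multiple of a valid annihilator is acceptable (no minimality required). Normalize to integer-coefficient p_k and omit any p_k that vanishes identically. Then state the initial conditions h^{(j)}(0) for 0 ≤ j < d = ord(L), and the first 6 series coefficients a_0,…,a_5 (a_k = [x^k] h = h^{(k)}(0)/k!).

L = -18 + 9·Dx - 2·Dx^2 + Dx^3  (order 3).
h: a_k = 4, 20, 8, -38/3, 8/3, 55/6, …
ICs: h(0) = 4, h′(0) = 20, h′′(0) = 16.

f: a_k = 4, 8, 8, 16/3, 8/3, 16/15, …
g: a_k = 0, 12, 0, -18, 0, 81/10, …
h₀=f+g: left-lcm gives L₀, ord ≤ 3.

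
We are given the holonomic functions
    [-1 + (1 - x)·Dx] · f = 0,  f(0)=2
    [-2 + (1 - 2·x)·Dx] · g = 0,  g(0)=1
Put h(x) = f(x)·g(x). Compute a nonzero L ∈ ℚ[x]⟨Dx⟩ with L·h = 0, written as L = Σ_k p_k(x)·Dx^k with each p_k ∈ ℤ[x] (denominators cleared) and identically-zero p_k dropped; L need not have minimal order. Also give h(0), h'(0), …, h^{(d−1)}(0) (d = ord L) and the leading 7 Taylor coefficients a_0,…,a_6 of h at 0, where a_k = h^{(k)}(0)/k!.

f: a_k = 2, 2, 2, 2, 2, 2, 2, …
g: a_k = 1, 2, 4, 8, 16, 32, 64, …
f·g: L₀ = L_f ⊗_s L_g, ord ≤ 1·1.
L = (-3 + 4·x) + (1 - 3·x + 2·x^2)·Dx  (order 1).
h: a_k = 2, 6, 14, 30, 62, 126, 254, …
ICs: h(0) = 2.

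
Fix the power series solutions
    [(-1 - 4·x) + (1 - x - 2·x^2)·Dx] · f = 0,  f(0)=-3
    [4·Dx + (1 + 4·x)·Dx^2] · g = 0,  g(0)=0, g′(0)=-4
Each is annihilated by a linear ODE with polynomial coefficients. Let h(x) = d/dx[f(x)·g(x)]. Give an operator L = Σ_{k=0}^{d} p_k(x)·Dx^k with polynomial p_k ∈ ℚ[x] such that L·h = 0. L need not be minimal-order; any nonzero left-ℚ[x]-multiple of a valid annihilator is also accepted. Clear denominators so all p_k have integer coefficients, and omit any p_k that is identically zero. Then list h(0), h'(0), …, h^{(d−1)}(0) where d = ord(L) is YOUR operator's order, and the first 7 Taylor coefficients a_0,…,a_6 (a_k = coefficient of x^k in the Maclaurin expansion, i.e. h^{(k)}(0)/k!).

f: a_k = -3, -3, -9, -15, -33, -63, -129, …
g: a_k = 0, -4, 8, -64/3, 64, -1024/5, 2048/3, …
f·g: L₀ = L_f ⊗_s L_g, ord ≤ 1·2.
h=h₀': d/dx-closure on L₀ ⇒ L.
L = (36 + 144·x + 288·x^2) + (-1 + 24·x + 168·x^2 + 224·x^3)·Dx + (-1 - 7·x - 6·x^2 + 32·x^3 + 32·x^4)·Dx^2  (order 2).
h: a_k = 12, -24, 228, -560, 3132, -51048/5, 230052/5, …
ICs: h(0) = 12, h′(0) = -24.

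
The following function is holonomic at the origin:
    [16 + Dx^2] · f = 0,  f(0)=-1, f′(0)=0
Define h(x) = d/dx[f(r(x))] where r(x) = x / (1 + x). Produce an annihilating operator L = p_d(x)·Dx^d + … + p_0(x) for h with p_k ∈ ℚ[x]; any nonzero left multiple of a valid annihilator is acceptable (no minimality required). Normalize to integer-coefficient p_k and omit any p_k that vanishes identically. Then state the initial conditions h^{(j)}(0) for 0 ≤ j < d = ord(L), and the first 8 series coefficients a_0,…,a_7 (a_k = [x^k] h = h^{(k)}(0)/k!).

L = (22 + 12·x + 6·x^2) + (6 + 18·x + 18·x^2 + 6·x^3)·Dx + (1 + 4·x + 6·x^2 + 4·x^3 + x^4)·Dx^2  (order 2).
h: a_k = 0, 16, -48, 160/3, 160/3, -5488/15, 4592/5, -100544/63, …
ICs: h(0) = 0, h′(0) = 16.

f: a_k = -1, 0, 8, 0, -32/3, 0, 256/45, 0, …
f∘r: x↦r, Dx↦Dx/r' in L_f ⇒ L₀.
h=h₀': d/dx-closure on L₀ ⇒ L.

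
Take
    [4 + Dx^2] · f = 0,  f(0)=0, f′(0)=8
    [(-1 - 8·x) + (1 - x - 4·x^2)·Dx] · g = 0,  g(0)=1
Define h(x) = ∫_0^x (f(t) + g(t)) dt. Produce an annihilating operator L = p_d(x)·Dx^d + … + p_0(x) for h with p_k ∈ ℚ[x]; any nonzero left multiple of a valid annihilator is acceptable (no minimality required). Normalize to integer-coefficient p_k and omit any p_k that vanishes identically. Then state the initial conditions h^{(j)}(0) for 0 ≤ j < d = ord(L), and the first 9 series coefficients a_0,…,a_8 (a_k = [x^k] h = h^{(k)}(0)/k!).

L = (-116 - 1008·x - 968·x^2 - 2688·x^3 - 640·x^4 - 1024·x^5)·Dx + (28 + 4·x - 8·x^2 - 200·x^3 - 480·x^4 - 384·x^5 - 512·x^6)·Dx^2 + (-29 - 252·x - 242·x^2 - 672·x^3 - 160·x^4 - 256·x^5)·Dx^3 + (7 + x - 2·x^2 - 50·x^3 - 120·x^4 - 96·x^5 - 128·x^6)·Dx^4  (order 4).
h: a_k = 0, 1, 9/2, 5/3, 11/12, 29/5, 991/90, 181/7, 138883/2520, …
ICs: h(0) = 0, h′(0) = 1, h′′(0) = 9, h′′′(0) = 10.

f: a_k = 0, 8, 0, -16/3, 0, 16/15, 0, -32/315, 0, …
g: a_k = 1, 1, 5, 9, 29, 65, 181, 441, 1165, …
f+g: L₀ = lclm(L_f,L_g), ord ≤ 2+1.
h=∫h₀ ⇒ L = L₀·Dx.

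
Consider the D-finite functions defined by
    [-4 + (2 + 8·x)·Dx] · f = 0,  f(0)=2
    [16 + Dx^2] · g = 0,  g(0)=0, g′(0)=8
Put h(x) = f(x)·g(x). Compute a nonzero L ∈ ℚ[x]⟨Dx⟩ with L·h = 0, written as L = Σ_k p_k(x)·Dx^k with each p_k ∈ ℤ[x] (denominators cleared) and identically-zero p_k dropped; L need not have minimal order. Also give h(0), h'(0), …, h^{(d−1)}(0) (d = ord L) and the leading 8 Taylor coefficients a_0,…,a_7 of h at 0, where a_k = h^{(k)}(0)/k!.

L = (28 + 128·x + 256·x^2) + (-4 - 16·x)·Dx + (1 + 8·x + 16·x^2)·Dx^2  (order 2).
h: a_k = 0, 16, 32, -224/3, -64/3, -608/15, 1728/5, -62912/63, …
ICs: h(0) = 0, h′(0) = 16.

f: a_k = 2, 4, -4, 8, -20, 56, -168, 528, …
g: a_k = 0, 8, 0, -64/3, 0, 256/15, 0, -2048/315, …
f·g: L₀ = L_f ⊗_s L_g, ord ≤ 1·2.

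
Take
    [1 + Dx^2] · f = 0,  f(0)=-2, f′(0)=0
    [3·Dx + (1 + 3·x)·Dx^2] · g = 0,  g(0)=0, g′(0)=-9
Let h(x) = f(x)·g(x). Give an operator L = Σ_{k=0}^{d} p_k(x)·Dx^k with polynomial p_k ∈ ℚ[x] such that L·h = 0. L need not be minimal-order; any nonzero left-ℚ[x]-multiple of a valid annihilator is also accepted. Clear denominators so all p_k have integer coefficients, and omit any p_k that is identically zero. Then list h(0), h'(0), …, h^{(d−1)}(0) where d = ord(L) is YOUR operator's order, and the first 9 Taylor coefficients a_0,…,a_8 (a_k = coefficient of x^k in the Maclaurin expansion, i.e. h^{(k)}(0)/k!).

f: a_k = -2, 0, 1, 0, -1/12, 0, 1/360, 0, -1/20160, …
g: a_k = 0, -9, 27/2, -27, 243/4, -729/5, 729/2, -6561/7, 19683/8, …
Product ⇒ symmetric product L₀, ord ≤ 4.
L = (-203 - 222·x - 189·x^2 + 432·x^3 + 324·x^4) + (-84 - 108·x + 648·x^2 + 648·x^3)·Dx + (-208 - 228·x - 54·x^2 + 864·x^3 + 648·x^4)·Dx^2 + (-84 - 108·x + 648·x^2 + 648·x^3)·Dx^3 + (-5 - 6·x + 135·x^2 + 432·x^3 + 324·x^4)·Dx^4  (order 4).
h: a_k = 0, 18, -27, 45, -108, 5307/20, -5355/8, 484679/280, -182451/40, …
ICs: h(0) = 0, h′(0) = 18, h′′(0) = -54, h′′′(0) = 270.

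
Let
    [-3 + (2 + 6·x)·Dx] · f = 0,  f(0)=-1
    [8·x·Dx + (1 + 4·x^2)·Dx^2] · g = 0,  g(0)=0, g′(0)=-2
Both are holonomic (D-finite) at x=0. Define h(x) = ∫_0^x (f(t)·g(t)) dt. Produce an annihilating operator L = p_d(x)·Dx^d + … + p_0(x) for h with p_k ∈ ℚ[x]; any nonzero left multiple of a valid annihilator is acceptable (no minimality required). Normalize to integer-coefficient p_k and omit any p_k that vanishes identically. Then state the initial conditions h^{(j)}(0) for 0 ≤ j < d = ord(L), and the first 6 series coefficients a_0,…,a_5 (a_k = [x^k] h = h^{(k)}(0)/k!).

L = (27 - 48·x - 36·x^2)·Dx + (-12 - 4·x + 144·x^2 + 144·x^3)·Dx^2 + (4 + 24·x + 52·x^2 + 96·x^3 + 144·x^4)·Dx^3  (order 3).
h: a_k = 0, 0, 1, 1, -59/48, -1/8, …
ICs: h(0) = 0, h′(0) = 0, h′′(0) = 2.

f: a_k = -1, -3/2, 9/8, -27/16, 405/128, -1701/256, …
g: a_k = 0, -2, 0, 8/3, 0, -32/5, …
L₀ := L_f ⊗_s L_g (sym. prod.), ord ≤ 2.
∫: right-multiply L₀ by Dx.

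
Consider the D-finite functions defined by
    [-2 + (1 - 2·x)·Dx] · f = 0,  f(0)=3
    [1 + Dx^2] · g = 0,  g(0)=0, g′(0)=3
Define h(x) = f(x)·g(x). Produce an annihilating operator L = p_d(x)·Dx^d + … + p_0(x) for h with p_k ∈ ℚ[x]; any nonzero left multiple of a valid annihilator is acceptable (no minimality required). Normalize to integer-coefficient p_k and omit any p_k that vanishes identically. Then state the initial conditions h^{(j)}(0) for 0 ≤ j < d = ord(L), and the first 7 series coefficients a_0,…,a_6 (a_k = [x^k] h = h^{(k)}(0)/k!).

L = (-1 + 2·x) + 4·Dx + (-1 + 2·x)·Dx^2  (order 2).
h: a_k = 0, 9, 18, 69/2, 69, 5523/40, 5523/20, …
ICs: h(0) = 0, h′(0) = 9.

f: a_k = 3, 6, 12, 24, 48, 96, 192, …
g: a_k = 0, 3, 0, -1/2, 0, 1/40, 0, …
Sym-product of L_f,L_g gives L₀ (≤ ord 2).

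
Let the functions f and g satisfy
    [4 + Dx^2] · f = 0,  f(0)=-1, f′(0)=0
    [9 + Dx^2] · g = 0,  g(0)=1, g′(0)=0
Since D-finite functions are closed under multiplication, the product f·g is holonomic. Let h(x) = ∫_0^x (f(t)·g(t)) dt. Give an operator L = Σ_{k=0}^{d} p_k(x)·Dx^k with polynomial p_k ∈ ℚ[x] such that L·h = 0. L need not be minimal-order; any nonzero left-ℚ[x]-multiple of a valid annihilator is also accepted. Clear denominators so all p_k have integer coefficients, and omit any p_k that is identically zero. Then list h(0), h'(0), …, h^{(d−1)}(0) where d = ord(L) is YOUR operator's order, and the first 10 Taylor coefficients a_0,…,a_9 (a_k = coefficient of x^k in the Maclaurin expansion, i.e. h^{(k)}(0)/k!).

f: a_k = -1, 0, 2, 0, -2/3, 0, 4/45, 0, -2/315, 0, …
g: a_k = 1, 0, -9/2, 0, 27/8, 0, -81/80, 0, 729/4480, 0, …
Sym-product of L_f,L_g gives L₀ (≤ ord 4).
h=∫₀ˣh₀: take L = L₀·Dx.
L = 25·Dx + 26·Dx^3 + Dx^5  (order 5).
h: a_k = 0, -1, 0, 13/6, 0, -313/120, 0, 7813/5040, 0, -195313/362880, …
ICs: h(0) = 0, h′(0) = -1, h′′(0) = 0, h′′′(0) = 13, h′′′′(0) = 0.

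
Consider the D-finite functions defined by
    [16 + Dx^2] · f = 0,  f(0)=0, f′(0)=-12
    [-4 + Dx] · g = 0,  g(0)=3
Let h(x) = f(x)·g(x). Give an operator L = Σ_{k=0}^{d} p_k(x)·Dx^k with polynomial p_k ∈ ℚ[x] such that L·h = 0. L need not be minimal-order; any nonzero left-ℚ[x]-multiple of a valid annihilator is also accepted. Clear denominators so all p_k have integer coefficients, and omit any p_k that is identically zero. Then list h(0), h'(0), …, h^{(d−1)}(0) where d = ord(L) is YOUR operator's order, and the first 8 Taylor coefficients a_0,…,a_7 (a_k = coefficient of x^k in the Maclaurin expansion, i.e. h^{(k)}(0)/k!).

L = 32 - 8·Dx + Dx^2  (order 2).
h: a_k = 0, -36, -144, -192, 0, 1536/5, 2048/5, 8192/35, …
ICs: h(0) = 0, h′(0) = -36.

f: a_k = 0, -12, 0, 32, 0, -128/5, 0, 1024/105, …
g: a_k = 3, 12, 24, 32, 32, 128/5, 256/15, 1024/105, …
Product ⇒ symmetric product L₀, ord ≤ 2.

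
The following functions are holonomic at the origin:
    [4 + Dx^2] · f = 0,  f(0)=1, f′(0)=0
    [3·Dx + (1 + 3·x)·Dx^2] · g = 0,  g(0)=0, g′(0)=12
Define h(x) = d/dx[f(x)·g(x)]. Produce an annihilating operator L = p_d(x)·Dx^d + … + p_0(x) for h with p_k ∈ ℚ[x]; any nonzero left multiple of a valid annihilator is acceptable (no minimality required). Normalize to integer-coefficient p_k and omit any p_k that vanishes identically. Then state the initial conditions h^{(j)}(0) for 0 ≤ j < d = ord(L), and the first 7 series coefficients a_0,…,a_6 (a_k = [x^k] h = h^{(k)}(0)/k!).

f: a_k = 1, 0, -2, 0, 2/3, 0, -4/45, …
g: a_k = 0, 12, -18, 36, -81, 972/5, -486, …
L₀ := L_f ⊗_s L_g (sym. prod.), ord ≤ 4.
Derive L from L₀ (diff closure).
L = (-21880 - 49536·x - 195264·x^2 - 252288·x^3 + 225504·x^4 + 746496·x^5 + 373248·x^6) + (-9384 - 44856·x - 47520·x^2 + 90720·x^3 + 311040·x^4 + 186624·x^5)·Dx + (-6026 - 16344·x - 53892·x^2 - 32832·x^3 + 182736·x^4 + 373248·x^5 + 186624·x^6)·Dx^2 + (-2346 - 11214·x - 11880·x^2 + 22680·x^3 + 77760·x^4 + 46656·x^5)·Dx^3 + (-139 - 990·x - 1269·x^2 + 7560·x^3 + 31590·x^4 + 46656·x^5 + 23328·x^6)·Dx^4  (order 4).
h: a_k = 12, -36, 36, -180, 652, -2016, 92804/15, …
ICs: h(0) = 12, h′(0) = -36, h′′(0) = 72, h′′′(0) = -1080.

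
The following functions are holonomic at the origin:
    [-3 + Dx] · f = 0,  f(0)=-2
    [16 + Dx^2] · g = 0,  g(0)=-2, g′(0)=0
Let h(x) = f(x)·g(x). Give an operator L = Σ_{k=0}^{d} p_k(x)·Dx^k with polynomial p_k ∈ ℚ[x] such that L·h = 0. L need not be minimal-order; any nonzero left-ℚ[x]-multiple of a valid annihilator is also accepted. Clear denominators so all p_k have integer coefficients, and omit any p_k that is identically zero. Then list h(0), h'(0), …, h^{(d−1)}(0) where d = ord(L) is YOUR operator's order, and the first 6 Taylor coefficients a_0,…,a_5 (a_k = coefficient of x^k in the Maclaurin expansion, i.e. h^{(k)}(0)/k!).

L = 25 - 6·Dx + Dx^2  (order 2).
h: a_k = 4, 12, -14, -78, -527/6, -79/10, …
ICs: h(0) = 4, h′(0) = 12.

f: a_k = -2, -6, -9, -9, -27/4, -81/20, …
g: a_k = -2, 0, 16, 0, -64/3, 0, …
Product ⇒ symmetric product L₀, ord ≤ 2.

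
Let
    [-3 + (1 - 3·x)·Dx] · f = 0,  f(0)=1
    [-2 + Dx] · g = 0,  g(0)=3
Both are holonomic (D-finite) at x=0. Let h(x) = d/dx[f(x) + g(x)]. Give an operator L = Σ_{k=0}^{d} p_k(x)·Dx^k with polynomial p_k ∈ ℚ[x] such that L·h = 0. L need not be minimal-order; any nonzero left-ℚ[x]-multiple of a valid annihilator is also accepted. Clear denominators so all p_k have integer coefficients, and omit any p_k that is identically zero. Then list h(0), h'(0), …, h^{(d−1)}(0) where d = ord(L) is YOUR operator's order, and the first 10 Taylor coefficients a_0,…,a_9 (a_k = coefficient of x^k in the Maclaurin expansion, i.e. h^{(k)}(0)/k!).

f: a_k = 1, 3, 9, 27, 81, 243, 729, 2187, 6561, 19683, …
g: a_k = 3, 6, 6, 4, 2, 4/5, 4/15, 8/105, 2/105, 4/945, …
Sum ⇒ L₀ = lclm(L_f,L_g) in ℚ(x)⟨Dx⟩.
Differentiate: ansatz ord ≤ ord L₀ ⇒ L.
L = (42 + 36·x) + (-25 - 12·x + 18·x^2)·Dx + (2 - 3·x - 9·x^2)·Dx^2  (order 2).
h: a_k = 9, 30, 93, 332, 1219, 21878/5, 229643/15, 5511256/105, 18600439/105, 558013058/945, …
ICs: h(0) = 9, h′(0) = 30.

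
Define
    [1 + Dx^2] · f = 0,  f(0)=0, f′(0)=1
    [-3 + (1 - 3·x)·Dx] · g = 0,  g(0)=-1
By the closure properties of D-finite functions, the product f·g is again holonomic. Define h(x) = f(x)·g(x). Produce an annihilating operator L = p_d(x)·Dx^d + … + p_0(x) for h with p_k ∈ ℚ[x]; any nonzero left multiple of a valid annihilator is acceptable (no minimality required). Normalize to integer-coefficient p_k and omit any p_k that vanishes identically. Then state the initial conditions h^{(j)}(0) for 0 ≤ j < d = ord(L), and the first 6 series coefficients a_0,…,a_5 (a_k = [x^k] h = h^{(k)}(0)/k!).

L = (-1 + 3·x) + 6·Dx + (-1 + 3·x)·Dx^2  (order 2).
h: a_k = 0, -1, -3, -53/6, -53/2, -9541/120, …
ICs: h(0) = 0, h′(0) = -1.

f: a_k = 0, 1, 0, -1/6, 0, 1/120, …
g: a_k = -1, -3, -9, -27, -81, -243, …
h₀=f·g: eliminate ⇒ L₀, order ≤ 2·1.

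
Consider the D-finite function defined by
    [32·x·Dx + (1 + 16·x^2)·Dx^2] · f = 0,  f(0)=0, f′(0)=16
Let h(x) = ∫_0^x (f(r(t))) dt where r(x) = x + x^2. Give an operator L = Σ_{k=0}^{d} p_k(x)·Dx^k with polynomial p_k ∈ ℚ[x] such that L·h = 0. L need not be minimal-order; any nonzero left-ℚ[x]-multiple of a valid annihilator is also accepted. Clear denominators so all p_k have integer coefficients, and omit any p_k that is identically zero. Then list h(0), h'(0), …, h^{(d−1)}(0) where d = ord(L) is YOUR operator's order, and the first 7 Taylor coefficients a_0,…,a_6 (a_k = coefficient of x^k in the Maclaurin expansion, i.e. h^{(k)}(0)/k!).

L = (-2 + 32·x + 128·x^2 + 192·x^3 + 96·x^4)·Dx^2 + (1 + 2·x + 16·x^2 + 64·x^3 + 80·x^4 + 32·x^5)·Dx^3  (order 3).
h: a_k = 0, 0, 8, 16/3, -64/3, -256/5, 1408/15, …
ICs: h(0) = 0, h′(0) = 0, h′′(0) = 16.

f: a_k = 0, 16, 0, -256/3, 0, 4096/5, 0, …
L₀ from L_f via x↦r, Dx↦r'^{-1}Dx.
h=∫h₀ ⇒ L = L₀·Dx.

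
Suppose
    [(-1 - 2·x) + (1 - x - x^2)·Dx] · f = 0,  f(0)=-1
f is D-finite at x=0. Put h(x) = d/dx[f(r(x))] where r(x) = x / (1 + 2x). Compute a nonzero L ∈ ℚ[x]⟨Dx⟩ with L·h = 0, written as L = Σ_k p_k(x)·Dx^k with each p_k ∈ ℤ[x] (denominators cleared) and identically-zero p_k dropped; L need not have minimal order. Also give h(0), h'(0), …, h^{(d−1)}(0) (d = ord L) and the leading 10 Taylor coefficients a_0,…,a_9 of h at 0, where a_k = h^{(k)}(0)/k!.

f: a_k = -1, -1, -2, -3, -5, -8, -13, -21, -34, -55, …
Substitute x→r, Dx→(1/r')Dx; clear ⇒ L₀.
Differentiate: ansatz ord ≤ ord L₀ ⇒ L.
L = (-6·x - 18·x^2 - 16·x^3) + (-1 - 9·x - 27·x^2 - 30·x^3 - 8·x^4)·Dx  (order 1).
h: a_k = -1, 0, 3, -12, 40, -126, 385, -1152, 3393, -9870, …
ICs: h(0) = -1.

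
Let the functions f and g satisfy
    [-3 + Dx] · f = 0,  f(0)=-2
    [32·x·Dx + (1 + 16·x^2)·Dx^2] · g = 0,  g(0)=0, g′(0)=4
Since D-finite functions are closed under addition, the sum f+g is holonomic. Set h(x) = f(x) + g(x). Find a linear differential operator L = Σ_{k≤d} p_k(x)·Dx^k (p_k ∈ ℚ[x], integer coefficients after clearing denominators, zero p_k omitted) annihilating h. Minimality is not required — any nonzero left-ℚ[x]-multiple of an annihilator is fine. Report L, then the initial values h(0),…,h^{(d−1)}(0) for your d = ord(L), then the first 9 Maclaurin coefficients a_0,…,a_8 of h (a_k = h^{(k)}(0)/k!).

L = (96 - 288·x - 4608·x^2 - 4608·x^3)·Dx + (-41 + 1248·x^2 - 2304·x^4)·Dx^2 + (3 + 32·x + 96·x^2 + 512·x^3 + 768·x^4)·Dx^3  (order 3).
h: a_k = -2, -2, -9, -91/3, -27/4, 803/4, -81/40, -655603/280, -729/2240, …
ICs: h(0) = -2, h′(0) = -2, h′′(0) = -18.

f: a_k = -2, -6, -9, -9, -27/4, -81/20, -81/40, -243/280, -729/2240, …
g: a_k = 0, 4, 0, -64/3, 0, 1024/5, 0, -16384/7, 0, …
Sum ⇒ L₀ = lclm(L_f,L_g) in ℚ(x)⟨Dx⟩.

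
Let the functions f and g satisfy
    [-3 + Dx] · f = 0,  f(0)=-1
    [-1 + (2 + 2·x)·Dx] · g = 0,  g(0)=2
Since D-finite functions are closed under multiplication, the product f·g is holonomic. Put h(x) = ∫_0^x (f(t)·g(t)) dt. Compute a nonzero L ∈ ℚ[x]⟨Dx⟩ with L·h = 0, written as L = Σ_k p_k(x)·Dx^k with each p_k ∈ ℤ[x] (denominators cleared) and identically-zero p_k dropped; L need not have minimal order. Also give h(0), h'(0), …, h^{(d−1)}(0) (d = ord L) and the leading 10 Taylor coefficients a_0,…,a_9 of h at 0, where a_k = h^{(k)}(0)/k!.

f: a_k = -1, -3, -9/2, -9/2, -27/8, -81/40, -81/80, -243/560, -729/4480, -243/4480, …
g: a_k = 2, 1, -1/4, 1/8, -5/64, 7/128, -21/512, 33/1024, -429/16384, 715/32768, …
L₀ := L_f ⊗_s L_g (sym. prod.), ord ≤ 1.
∫: right-multiply L₀ by Dx.
L = (-7 - 6·x)·Dx + (2 + 2·x)·Dx^2  (order 2).
h: a_k = 0, -2, -7/2, -47/12, -103/32, -667/320, -4277/3840, -9063/17920, -57333/286720, -17141/245760, …
ICs: h(0) = 0, h′(0) = -2.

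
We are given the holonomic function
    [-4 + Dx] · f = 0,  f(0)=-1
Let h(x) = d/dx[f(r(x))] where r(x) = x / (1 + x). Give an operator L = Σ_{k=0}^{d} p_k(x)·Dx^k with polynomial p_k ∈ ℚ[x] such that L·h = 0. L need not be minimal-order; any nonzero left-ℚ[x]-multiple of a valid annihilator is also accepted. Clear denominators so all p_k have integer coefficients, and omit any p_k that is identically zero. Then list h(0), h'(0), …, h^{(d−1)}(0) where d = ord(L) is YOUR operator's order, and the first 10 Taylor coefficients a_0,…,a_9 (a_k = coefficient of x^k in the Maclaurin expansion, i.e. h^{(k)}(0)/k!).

f: a_k = -1, -4, -8, -32/3, -32/3, -128/15, -256/45, -1024/315, -512/315, -2048/2835, …
h₀=f(r): pull back L_f along r ⇒ L₀.
h₀' ⇒ L via d/dx closure of L₀.
L = (2 - 2·x) + (-1 - 2·x - x^2)·Dx  (order 1).
h: a_k = -4, -8, 4, 16/3, -28/3, 88/15, 68/45, -2528/315, 3316/315, -23672/2835, …
ICs: h(0) = -4.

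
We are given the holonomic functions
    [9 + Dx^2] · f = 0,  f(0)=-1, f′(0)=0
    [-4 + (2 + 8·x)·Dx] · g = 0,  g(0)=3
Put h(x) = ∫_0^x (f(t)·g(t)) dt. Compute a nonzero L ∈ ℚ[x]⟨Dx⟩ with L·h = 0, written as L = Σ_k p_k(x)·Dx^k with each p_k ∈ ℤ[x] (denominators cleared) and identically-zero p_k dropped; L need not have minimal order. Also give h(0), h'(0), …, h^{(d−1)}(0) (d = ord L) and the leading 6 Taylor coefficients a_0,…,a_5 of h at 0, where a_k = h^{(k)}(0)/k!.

L = (21 + 72·x + 144·x^2)·Dx + (-4 - 16·x)·Dx^2 + (1 + 8·x + 16·x^2)·Dx^3  (order 3).
h: a_k = 0, -3, -3, 13/2, 15/4, -57/40, …
ICs: h(0) = 0, h′(0) = -3, h′′(0) = -6.

f: a_k = -1, 0, 9/2, 0, -27/8, 0, …
g: a_k = 3, 6, -6, 12, -30, 84, …
f·g: L₀ = L_f ⊗_s L_g, ord ≤ 2·1.
∫: right-multiply L₀ by Dx.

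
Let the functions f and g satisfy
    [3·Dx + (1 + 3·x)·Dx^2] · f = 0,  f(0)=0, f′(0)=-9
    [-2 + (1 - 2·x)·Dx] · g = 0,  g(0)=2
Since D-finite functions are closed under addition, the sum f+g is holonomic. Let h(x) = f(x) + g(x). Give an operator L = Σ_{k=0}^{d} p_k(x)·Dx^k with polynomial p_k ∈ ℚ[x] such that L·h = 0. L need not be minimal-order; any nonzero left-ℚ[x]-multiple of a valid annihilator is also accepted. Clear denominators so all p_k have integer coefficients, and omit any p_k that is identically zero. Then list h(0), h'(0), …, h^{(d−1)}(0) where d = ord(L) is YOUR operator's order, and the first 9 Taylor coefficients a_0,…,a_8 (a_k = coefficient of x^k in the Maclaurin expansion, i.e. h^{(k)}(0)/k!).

f: a_k = 0, -9, 27/2, -27, 243/4, -729/5, 729/2, -6561/7, 19683/8, …
g: a_k = 2, 4, 8, 16, 32, 64, 128, 256, 512, …
Weyl lclm of L_f,L_g ⇒ L₀ (ord ≤ 3).
L = (-144 - 72·x)·Dx + (-6 - 216·x - 144·x^2)·Dx^2 + (7 + 13·x - 36·x^2 - 36·x^3)·Dx^3  (order 3).
h: a_k = 2, -5, 43/2, -11, 371/4, -409/5, 985/2, -4769/7, 23779/8, …
ICs: h(0) = 2, h′(0) = -5, h′′(0) = 43.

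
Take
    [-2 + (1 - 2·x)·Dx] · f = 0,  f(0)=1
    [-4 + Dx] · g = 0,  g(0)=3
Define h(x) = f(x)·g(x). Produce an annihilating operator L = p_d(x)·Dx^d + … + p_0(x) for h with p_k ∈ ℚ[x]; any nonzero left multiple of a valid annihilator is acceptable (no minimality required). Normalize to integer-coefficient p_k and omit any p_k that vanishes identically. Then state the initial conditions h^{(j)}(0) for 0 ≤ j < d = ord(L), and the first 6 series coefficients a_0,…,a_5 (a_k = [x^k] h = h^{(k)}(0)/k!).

L = (6 - 8·x) + (-1 + 2·x)·Dx  (order 1).
h: a_k = 3, 18, 60, 152, 336, 3488/5, …
ICs: h(0) = 3.

f: a_k = 1, 2, 4, 8, 16, 32, …
g: a_k = 3, 12, 24, 32, 32, 128/5, …
Sym-product of L_f,L_g gives L₀ (≤ ord 1).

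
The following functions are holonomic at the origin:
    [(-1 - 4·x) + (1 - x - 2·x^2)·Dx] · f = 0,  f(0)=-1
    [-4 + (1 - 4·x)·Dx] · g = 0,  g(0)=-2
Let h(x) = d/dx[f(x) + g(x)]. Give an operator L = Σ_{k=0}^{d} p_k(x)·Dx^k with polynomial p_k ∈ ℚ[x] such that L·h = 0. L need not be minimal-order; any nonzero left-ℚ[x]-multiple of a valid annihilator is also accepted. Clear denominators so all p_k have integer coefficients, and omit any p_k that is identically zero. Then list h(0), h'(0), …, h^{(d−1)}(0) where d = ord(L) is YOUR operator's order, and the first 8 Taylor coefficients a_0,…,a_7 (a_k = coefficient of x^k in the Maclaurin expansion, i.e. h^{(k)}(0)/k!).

L = (168 + 192·x + 1728·x^2 - 768·x^3 + 768·x^4) + (-33 - 144·x + 264·x^2 + 1056·x^3 - 576·x^4 + 768·x^5)·Dx + (1 + 13·x - 100·x^2 + 120·x^3 + 40·x^4 - 64·x^5 + 128·x^6)·Dx^2  (order 2).
h: a_k = -9, -70, -399, -2092, -10345, -49410, -229971, -1049944, …
ICs: h(0) = -9, h′(0) = -70.

f: a_k = -1, -1, -3, -5, -11, -21, -43, -85, …
g: a_k = -2, -8, -32, -128, -512, -2048, -8192, -32768, …
Sum ⇒ L₀ = lclm(L_f,L_g) in ℚ(x)⟨Dx⟩.
Differentiate: ansatz ord ≤ ord L₀ ⇒ L.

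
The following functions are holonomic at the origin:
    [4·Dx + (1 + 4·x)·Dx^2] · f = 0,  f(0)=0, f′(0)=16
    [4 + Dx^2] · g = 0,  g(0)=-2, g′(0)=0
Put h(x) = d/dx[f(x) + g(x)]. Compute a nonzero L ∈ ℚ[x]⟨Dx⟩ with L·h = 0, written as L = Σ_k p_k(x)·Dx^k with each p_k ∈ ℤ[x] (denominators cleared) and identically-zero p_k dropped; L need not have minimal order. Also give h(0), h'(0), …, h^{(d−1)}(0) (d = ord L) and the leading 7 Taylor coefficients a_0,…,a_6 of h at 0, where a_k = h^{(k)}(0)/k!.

f: a_k = 0, 16, -32, 256/3, -256, 4096/5, -8192/3, …
g: a_k = -2, 0, 4, 0, -4/3, 0, 8/45, …
h₀=f+g: left-lcm gives L₀, ord ≤ 4.
Derive L from L₀ (diff closure).
L = (400 + 128·x + 256·x^2) + (36 + 176·x + 192·x^2 + 256·x^3)·Dx + (100 + 32·x + 64·x^2)·Dx^2 + (9 + 44·x + 48·x^2 + 64·x^3)·Dx^3  (order 3).
h: a_k = 16, -56, 256, -3088/3, 4096, -245744/15, 65536, …
ICs: h(0) = 16, h′(0) = -56, h′′(0) = 512.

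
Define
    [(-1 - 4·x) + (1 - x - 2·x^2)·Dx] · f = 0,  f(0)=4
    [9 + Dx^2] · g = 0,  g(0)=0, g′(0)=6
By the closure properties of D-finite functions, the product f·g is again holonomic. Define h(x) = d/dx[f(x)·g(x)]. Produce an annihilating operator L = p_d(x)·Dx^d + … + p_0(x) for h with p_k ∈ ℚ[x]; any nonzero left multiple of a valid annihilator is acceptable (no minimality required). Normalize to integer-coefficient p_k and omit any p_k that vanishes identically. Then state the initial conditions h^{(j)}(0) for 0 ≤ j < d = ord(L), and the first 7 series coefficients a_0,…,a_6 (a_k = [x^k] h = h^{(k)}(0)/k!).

f: a_k = 4, 4, 12, 20, 44, 84, 172, …
g: a_k = 0, 6, 0, -9, 0, 81/20, 0, …
Sym-product of L_f,L_g gives L₀ (≤ ord 2).
h=h₀': d/dx-closure on L₀ ⇒ L.
L = (-33 - 162·x - 243·x^2 + 324·x^3 + 324·x^4) + (-6 - 6·x + 108·x^2 + 144·x^3)·Dx + (5 - 14·x - 19·x^2 + 36·x^3 + 36·x^4)·Dx^2  (order 2).
h: a_k = 24, 48, 108, 336, 861, 10206/5, 47679/10, …
ICs: h(0) = 24, h′(0) = 48.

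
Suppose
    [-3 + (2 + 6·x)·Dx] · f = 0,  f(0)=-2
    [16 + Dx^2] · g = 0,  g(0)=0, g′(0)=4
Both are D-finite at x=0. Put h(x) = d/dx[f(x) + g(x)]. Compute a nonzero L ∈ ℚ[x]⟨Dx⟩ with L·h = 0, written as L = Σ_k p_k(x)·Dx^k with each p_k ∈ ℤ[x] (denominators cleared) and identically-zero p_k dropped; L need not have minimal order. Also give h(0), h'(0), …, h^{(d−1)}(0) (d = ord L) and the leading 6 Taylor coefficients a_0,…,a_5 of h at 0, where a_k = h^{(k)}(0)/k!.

f: a_k = -2, -3, 9/4, -27/8, 405/64, -1701/128, …
g: a_k = 0, 4, 0, -32/3, 0, 128/15, …
Sum ⇒ L₀ = lclm(L_f,L_g) in ℚ(x)⟨Dx⟩.
h=h₀': d/dx-closure on L₀ ⇒ L.
L = (-9552 - 18432·x - 27648·x^2) + (-2912 - 21024·x - 55296·x^2 - 55296·x^3)·Dx + (-597 - 1152·x - 1728·x^2)·Dx^2 + (-182 - 1314·x - 3456·x^2 - 3456·x^3)·Dx^3  (order 3).
h: a_k = 1, 9/2, -337/8, 405/16, -9131/384, 45927/256, …
ICs: h(0) = 1, h′(0) = 9/2, h′′(0) = -337/4.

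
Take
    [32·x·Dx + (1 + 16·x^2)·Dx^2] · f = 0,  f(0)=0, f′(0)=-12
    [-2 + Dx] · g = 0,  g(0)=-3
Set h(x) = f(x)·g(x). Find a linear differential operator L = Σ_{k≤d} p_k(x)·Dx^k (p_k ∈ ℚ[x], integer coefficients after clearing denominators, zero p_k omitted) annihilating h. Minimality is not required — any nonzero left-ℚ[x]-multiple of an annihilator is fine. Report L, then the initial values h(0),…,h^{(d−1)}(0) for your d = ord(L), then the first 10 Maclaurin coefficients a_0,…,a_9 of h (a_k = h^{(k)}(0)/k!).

L = (4 - 64·x + 64·x^2) + (-4 + 32·x - 64·x^2)·Dx + (1 + 16·x^2)·Dx^2  (order 2).
h: a_k = 0, 36, 72, -120, -336, 7416/5, 3440, -612624/35, -1390304/35, 23228696/105, …
ICs: h(0) = 0, h′(0) = 36.

f: a_k = 0, -12, 0, 64, 0, -3072/5, 0, 49152/7, 0, -262144/3, …
g: a_k = -3, -6, -6, -4, -2, -4/5, -4/15, -8/105, -2/105, -4/945, …
Product ⇒ symmetric product L₀, ord ≤ 2.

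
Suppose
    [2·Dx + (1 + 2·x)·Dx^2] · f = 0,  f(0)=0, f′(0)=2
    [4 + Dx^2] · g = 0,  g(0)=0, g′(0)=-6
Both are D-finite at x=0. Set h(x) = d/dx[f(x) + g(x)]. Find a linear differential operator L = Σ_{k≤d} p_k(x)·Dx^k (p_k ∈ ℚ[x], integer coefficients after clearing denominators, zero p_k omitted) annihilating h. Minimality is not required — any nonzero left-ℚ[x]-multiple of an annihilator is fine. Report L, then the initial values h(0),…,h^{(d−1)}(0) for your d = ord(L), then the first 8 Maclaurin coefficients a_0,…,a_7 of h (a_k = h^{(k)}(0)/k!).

f: a_k = 0, 2, -2, 8/3, -4, 32/5, -32/3, 128/7, …
g: a_k = 0, -6, 0, 4, 0, -4/5, 0, 8/105, …
h₀=f+g: left-lcm gives L₀, ord ≤ 4.
h₀' ⇒ L via d/dx closure of L₀.
L = (56 + 32·x + 32·x^2) + (12 + 40·x + 48·x^2 + 32·x^3)·Dx + (14 + 8·x + 8·x^2)·Dx^2 + (3 + 10·x + 12·x^2 + 8·x^3)·Dx^3  (order 3).
h: a_k = -4, -4, 20, -16, 28, -64, 1928/15, -256, …
ICs: h(0) = -4, h′(0) = -4, h′′(0) = 40.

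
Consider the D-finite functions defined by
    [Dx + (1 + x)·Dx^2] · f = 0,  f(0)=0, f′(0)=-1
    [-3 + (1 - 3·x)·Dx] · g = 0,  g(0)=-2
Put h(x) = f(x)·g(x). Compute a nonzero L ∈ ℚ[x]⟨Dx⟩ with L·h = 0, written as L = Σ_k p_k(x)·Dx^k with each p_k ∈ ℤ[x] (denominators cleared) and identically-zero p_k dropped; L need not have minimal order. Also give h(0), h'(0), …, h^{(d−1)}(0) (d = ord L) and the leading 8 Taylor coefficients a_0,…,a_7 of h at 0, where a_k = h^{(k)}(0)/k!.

L = 3 + (5 + 9·x)·Dx + (-1 + 2·x + 3·x^2)·Dx^2  (order 2).
h: a_k = 0, 2, 5, 47/3, 93/2, 1399/10, 12581/30, 88087/70, …
ICs: h(0) = 0, h′(0) = 2.

f: a_k = 0, -1, 1/2, -1/3, 1/4, -1/5, 1/6, -1/7, …
g: a_k = -2, -6, -18, -54, -162, -486, -1458, -4374, …
Sym-product of L_f,L_g gives L₀ (≤ ord 2).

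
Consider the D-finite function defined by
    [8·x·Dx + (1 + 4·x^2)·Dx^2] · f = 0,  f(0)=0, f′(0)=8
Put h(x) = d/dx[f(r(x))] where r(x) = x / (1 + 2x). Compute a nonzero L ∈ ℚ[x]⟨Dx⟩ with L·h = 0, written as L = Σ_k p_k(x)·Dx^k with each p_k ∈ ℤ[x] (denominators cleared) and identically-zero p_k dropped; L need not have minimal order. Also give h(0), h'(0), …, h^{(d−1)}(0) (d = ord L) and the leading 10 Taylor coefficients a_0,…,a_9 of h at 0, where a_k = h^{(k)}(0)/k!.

f: a_k = 0, 8, 0, -32/3, 0, 128/5, 0, -512/7, 0, 2048/9, …
f∘r: x↦r, Dx↦Dx/r' in L_f ⇒ L₀.
h₀' ⇒ L via d/dx closure of L₀.
L = (4 + 16·x) + (1 + 4·x + 8·x^2)·Dx  (order 1).
h: a_k = 8, -32, 64, 0, -512, 2048, -4096, 0, 32768, -131072, …
ICs: h(0) = 8.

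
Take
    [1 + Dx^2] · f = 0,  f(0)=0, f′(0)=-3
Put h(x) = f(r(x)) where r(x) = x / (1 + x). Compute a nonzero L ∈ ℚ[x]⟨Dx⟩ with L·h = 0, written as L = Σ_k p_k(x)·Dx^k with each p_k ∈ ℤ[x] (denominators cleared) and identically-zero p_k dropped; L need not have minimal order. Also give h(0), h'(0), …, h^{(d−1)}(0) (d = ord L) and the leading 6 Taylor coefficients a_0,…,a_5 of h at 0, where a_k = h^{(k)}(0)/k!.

f: a_k = 0, -3, 0, 1/2, 0, -1/40, …
L₀ from L_f via x↦r, Dx↦r'^{-1}Dx.
L = 1 + (2 + 6·x + 6·x^2 + 2·x^3)·Dx + (1 + 4·x + 6·x^2 + 4·x^3 + x^4)·Dx^2  (order 2).
h: a_k = 0, -3, 3, -5/2, 3/2, -1/40, …
ICs: h(0) = 0, h′(0) = -3.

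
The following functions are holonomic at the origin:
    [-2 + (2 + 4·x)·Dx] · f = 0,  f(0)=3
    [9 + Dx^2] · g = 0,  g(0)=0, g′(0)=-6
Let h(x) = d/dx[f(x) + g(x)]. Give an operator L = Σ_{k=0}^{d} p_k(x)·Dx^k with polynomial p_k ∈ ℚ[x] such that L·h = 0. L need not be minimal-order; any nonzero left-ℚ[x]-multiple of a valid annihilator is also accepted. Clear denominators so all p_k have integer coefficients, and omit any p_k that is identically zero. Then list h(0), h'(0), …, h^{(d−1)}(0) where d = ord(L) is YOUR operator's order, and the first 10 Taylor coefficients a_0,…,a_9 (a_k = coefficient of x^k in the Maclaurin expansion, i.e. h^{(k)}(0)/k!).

L = (-18 - 27·x - 27·x^2) + (-9 - 45·x - 81·x^2 - 54·x^3)·Dx + (-2 - 3·x - 3·x^2)·Dx^2 + (-1 - 5·x - 9·x^2 - 6·x^3)·Dx^3  (order 3).
h: a_k = -3, -3, 63/2, -15/2, -57/8, -189/8, 3951/80, -1287/16, 671301/4480, -36465/128, …
ICs: h(0) = -3, h′(0) = -3, h′′(0) = 63.

f: a_k = 3, 3, -3/2, 3/2, -15/8, 21/8, -63/16, 99/16, -1287/128, 2145/128, …
g: a_k = 0, -6, 0, 9, 0, -81/20, 0, 243/280, 0, -243/2240, …
Weyl lclm of L_f,L_g ⇒ L₀ (ord ≤ 3).
Differentiate: ansatz ord ≤ ord L₀ ⇒ L.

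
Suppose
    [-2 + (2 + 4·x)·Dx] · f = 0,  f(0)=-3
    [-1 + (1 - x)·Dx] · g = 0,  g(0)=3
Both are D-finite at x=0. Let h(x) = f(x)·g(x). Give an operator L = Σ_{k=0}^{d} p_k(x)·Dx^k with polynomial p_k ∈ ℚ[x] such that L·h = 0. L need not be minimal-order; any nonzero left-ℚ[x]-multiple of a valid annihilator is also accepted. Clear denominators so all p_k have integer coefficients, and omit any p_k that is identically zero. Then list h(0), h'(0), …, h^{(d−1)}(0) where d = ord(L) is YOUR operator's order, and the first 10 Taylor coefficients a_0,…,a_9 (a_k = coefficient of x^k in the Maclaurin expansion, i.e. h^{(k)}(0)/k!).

f: a_k = -3, -3, 3/2, -3/2, 15/8, -21/8, 63/16, -99/16, 1287/128, -2145/128, …
g: a_k = 3, 3, 3, 3, 3, 3, 3, 3, 3, 3, …
h₀=f·g: eliminate ⇒ L₀, order ≤ 1·1.
L = (2 + x) + (-1 - x + 2·x^2)·Dx  (order 1).
h: a_k = -9, -18, -27/2, -18, -99/8, -81/4, -135/16, -27, 405/128, -3015/64, …
ICs: h(0) = -9.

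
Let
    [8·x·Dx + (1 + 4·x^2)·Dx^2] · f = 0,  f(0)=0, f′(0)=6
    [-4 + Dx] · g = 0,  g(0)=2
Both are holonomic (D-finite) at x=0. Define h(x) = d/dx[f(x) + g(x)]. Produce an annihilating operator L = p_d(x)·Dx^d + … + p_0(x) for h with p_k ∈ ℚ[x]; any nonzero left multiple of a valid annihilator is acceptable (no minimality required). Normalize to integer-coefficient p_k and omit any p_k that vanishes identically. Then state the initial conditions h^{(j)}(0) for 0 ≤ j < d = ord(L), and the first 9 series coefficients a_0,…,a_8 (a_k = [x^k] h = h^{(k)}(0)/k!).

f: a_k = 0, 6, 0, -8, 0, 96/5, 0, -384/7, 0, …
g: a_k = 2, 8, 16, 64/3, 64/3, 256/15, 512/45, 2048/315, 1024/315, …
Weyl lclm of L_f,L_g ⇒ L₀ (ord ≤ 3).
h=h₀': d/dx-closure on L₀ ⇒ L.
L = (8 - 32·x - 96·x^2 - 128·x^3) + (-6 - 8·x^2 - 64·x^4)·Dx + (1 + 2·x + 8·x^2 + 8·x^3 + 16·x^4)·Dx^2  (order 2).
h: a_k = 14, 32, 40, 256/3, 544/3, 1024/15, -15232/45, 8192/315, 487936/315, …
ICs: h(0) = 14, h′(0) = 32.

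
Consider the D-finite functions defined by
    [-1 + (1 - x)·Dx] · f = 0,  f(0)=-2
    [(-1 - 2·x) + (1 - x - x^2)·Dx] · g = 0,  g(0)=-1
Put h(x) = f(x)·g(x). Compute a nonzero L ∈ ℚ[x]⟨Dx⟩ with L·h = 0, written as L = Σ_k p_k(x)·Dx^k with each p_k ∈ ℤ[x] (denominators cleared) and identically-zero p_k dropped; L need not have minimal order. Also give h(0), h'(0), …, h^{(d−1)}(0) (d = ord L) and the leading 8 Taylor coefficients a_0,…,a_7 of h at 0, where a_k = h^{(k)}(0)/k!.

L = (-2 + 3·x^2) + (1 - 2·x + x^3)·Dx  (order 1).
h: a_k = 2, 4, 8, 14, 24, 40, 66, 108, …
ICs: h(0) = 2.

f: a_k = -2, -2, -2, -2, -2, -2, -2, -2, …
g: a_k = -1, -1, -2, -3, -5, -8, -13, -21, …
L₀ := L_f ⊗_s L_g (sym. prod.), ord ≤ 1.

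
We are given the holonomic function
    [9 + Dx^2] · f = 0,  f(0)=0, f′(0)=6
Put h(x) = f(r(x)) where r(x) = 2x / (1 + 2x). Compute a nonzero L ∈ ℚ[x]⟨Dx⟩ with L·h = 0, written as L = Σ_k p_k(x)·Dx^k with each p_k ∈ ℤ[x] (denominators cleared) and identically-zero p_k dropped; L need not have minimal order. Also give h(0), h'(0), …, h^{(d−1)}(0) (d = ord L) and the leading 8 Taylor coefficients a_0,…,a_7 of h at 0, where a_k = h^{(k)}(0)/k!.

f: a_k = 0, 6, 0, -9, 0, 81/20, 0, -243/280, …
Substitute x→r, Dx→(1/r')Dx; clear ⇒ L₀.
L = 36 + (4 + 24·x + 48·x^2 + 32·x^3)·Dx + (1 + 8·x + 24·x^2 + 32·x^3 + 16·x^4)·Dx^2  (order 2).
h: a_k = 0, 12, -24, -24, 336, -7032/5, 4080, -309648/35, …
ICs: h(0) = 0, h′(0) = 12.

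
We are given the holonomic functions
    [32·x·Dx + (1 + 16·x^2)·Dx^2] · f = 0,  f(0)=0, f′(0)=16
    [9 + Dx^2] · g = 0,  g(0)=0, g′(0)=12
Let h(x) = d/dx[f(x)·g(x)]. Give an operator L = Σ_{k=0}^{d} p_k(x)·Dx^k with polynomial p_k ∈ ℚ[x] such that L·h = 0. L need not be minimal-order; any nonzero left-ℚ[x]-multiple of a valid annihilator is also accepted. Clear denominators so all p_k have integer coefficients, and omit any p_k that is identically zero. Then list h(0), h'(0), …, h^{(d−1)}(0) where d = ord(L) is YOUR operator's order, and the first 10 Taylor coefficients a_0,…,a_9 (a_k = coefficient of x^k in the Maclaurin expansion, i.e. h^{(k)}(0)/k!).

f: a_k = 0, 16, 0, -256/3, 0, 4096/5, 0, -65536/7, 0, 1048576/9, …
g: a_k = 0, 12, 0, -18, 0, 81/10, 0, -243/140, 0, 243/1120, …
L₀ := L_f ⊗_s L_g (sym. prod.), ord ≤ 4.
h=h₀': d/dx-closure on L₀ ⇒ L.
L = (2922993 + 113986656·x^2 + 3239661312·x^4 + 5952061440·x^6 + 4156489728·x^8 - 7644119040·x^10 + 110075314176·x^12) + (1760832·x + 128480256·x^3 + 1888911360·x^5 + 5308416000·x^7 + 15288238080·x^9 + 48922361856·x^11)·Dx + (341202 + 13887168·x^2 + 389230080·x^4 + 940474368·x^6 + 1603141632·x^8 + 3737124864·x^10 + 24461180928·x^12)·Dx^2 + (195648·x + 14275584·x^3 + 209879040·x^5 + 589824000·x^7 + 1698693120·x^9 + 5435817984·x^11)·Dx^3 + (1825 + 135776·x^2 + 3251968·x^4 + 31014912·x^6 + 126812160·x^8 + 509607936·x^10 + 1358954496·x^12)·Dx^4  (order 4).
h: a_k = 0, 384, 0, -5248, 0, 68976, 0, -1022496, 0, 1652080061/105, …
ICs: h(0) = 0, h′(0) = 384, h′′(0) = 0, h′′′(0) = -31488.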